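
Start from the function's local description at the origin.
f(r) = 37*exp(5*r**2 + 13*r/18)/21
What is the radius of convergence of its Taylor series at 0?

The radius of convergence is infinite.

The factor exp(5*r**2 + 13*r/18) is entire and contributes no finite singular point.
The polynomial part has no poles.
No finite singular points: the Taylor series at 0 converges everywhere.


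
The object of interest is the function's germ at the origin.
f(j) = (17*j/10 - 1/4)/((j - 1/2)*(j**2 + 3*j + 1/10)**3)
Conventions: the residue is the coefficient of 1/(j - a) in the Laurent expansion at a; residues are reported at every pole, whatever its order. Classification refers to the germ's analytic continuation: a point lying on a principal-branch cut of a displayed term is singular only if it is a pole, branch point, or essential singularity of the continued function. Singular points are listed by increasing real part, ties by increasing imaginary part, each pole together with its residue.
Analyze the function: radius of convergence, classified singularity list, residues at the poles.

Radius of convergence at 0: 3/2 - (1/10)*sqrt(215).
At -3/2 - (1/10)*sqrt(215): a pole of order 3; residue -2400/50653 + (2125485/4027268071)*sqrt(215).
At -3/2 + (1/10)*sqrt(215): a pole of order 3; residue -2400/50653 - (2125485/4027268071)*sqrt(215).
At 1/2: a pole of order 1; residue 4800/50653.

Denominator factor (j - 1/2): pole of order 1 at 1/2, modulus 1/2.
Denominator factor (j**2 + 3*j + 1/10)^3: discriminant 43/5, real irrational roots -3/2 + (1/10)*sqrt(215) and -3/2 - (1/10)*sqrt(215); poles of order 3, moduli 3/2 - (1/10)*sqrt(215) and 3/2 + (1/10)*sqrt(215).
The radius of convergence is the smallest modulus among the singular points: 3/2 - (1/10)*sqrt(215).
The factor j**2 + 3*j + 1/10 splits as (j - a)(j - a') with a = -3/2 - (1/10)*sqrt(215), a' = -3/2 + (1/10)*sqrt(215). At the order-3 pole a set g(j) = (j - a)^3*f(j) = [(17*j/10 - 1/4)/(j - 1/2)] / (j - a')^3.
Order-3 pole: residue = g''(a)/2; g''(-3/2 - (1/10)*sqrt(215)) = -4800/50653 + (4250970/4027268071)*sqrt(215), so the residue is -2400/50653 + (2125485/4027268071)*sqrt(215).
The factor j**2 + 3*j + 1/10 splits as (j - a)(j - a') with a = -3/2 + (1/10)*sqrt(215), a' = -3/2 - (1/10)*sqrt(215). At the order-3 pole a set g(j) = (j - a)^3*f(j) = [(17*j/10 - 1/4)/(j - 1/2)] / (j - a')^3.
Order-3 pole: residue = g''(a)/2; g''(-3/2 + (1/10)*sqrt(215)) = -4800/50653 - (4250970/4027268071)*sqrt(215), so the residue is -2400/50653 - (2125485/4027268071)*sqrt(215).
At the order-1 pole 1/2 set g(j) = (j - (1/2))*f(j) = (17*j/10 - 1/4)/(j**2 + 3*j + 1/10)**3.
Simple pole: residue = g(a) at a = 1/2, which is 4800/50653.
List the singular points by increasing real part (a conjugate pair: the negative imaginary part first).


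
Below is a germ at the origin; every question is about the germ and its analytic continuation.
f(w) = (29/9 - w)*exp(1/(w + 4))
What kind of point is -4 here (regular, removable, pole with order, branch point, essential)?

The point is an essential singularity.

The exponent 1/(w - (-4)) has a pole at -4, so exp(1/(w - (-4))) takes every nonzero value near it: an essential singularity (not a pole of any order).


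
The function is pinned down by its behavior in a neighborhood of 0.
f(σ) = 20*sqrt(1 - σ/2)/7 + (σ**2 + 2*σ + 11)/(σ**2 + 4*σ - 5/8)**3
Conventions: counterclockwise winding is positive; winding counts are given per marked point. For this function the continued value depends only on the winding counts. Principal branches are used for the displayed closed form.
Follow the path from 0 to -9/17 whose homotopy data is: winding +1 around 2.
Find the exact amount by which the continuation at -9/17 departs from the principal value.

Continued minus principal equals -(20/119)*sqrt(1462).

The rational part is single-valued and drops out of the difference; each branch term changes only by its own monodromy.
(20/7)*sqrt(1 - σ/(2)): winding +1 is odd, the square root flips sign, contributing -2*(20/7)*sqrt(1 - (-9/17)/(2)) = -2*(20/7)*sqrt(43/34) = -(20/119)*sqrt(1462).
Summing the contributions at σ = -9/17 gives -(20/119)*sqrt(1462).


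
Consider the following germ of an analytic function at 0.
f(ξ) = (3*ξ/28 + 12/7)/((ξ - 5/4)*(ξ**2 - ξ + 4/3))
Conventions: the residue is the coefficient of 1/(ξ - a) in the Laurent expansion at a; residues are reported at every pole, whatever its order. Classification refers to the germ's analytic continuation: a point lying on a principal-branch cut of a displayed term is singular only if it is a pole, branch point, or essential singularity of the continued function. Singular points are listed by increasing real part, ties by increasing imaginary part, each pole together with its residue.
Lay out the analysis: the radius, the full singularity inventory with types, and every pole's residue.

Radius of convergence at 0: (2/3)*sqrt(3).
At (1/2) - ((1/6)*sqrt(39))*i: a pole of order 1; residue (-621/1106) - ((813/14378)*sqrt(39))*i.
At (1/2) + ((1/6)*sqrt(39))*i: a pole of order 1; residue (-621/1106) + ((813/14378)*sqrt(39))*i.
At 5/4: a pole of order 1; residue 621/553.

Denominator factor (ξ - 5/4): pole of order 1 at 5/4, modulus 5/4.
Denominator factor (ξ**2 - ξ + 4/3): discriminant -13/3, complex-conjugate roots (1/2) + ((1/6)*sqrt(39))*i and (1/2) - ((1/6)*sqrt(39))*i; poles of order 1, moduli (2/3)*sqrt(3) and (2/3)*sqrt(3).
The radius of convergence is the smallest modulus among the singular points: (2/3)*sqrt(3).
The factor ξ**2 - ξ + 4/3 splits as (ξ - a)(ξ - a') with a = (1/2) - ((1/6)*sqrt(39))*i, a' = (1/2) + ((1/6)*sqrt(39))*i. At the order-1 pole a set g(ξ) = (ξ - a)*f(ξ) = [(3*ξ/28 + 12/7)/(ξ - 5/4)] / (ξ - a').
Simple pole: residue = g(a) at a = (1/2) - ((1/6)*sqrt(39))*i, which is (-621/1106) - ((813/14378)*sqrt(39))*i.
The factor ξ**2 - ξ + 4/3 splits as (ξ - a)(ξ - a') with a = (1/2) + ((1/6)*sqrt(39))*i, a' = (1/2) - ((1/6)*sqrt(39))*i. At the order-1 pole a set g(ξ) = (ξ - a)*f(ξ) = [(3*ξ/28 + 12/7)/(ξ - 5/4)] / (ξ - a').
Simple pole: residue = g(a) at a = (1/2) + ((1/6)*sqrt(39))*i, which is (-621/1106) + ((813/14378)*sqrt(39))*i.
At the order-1 pole 5/4 set g(ξ) = (ξ - (5/4))*f(ξ) = (3*ξ/28 + 12/7)/(ξ**2 - ξ + 4/3).
Simple pole: residue = g(a) at a = 5/4, which is 621/553.
List the singular points by increasing real part (a conjugate pair: the negative imaginary part first).


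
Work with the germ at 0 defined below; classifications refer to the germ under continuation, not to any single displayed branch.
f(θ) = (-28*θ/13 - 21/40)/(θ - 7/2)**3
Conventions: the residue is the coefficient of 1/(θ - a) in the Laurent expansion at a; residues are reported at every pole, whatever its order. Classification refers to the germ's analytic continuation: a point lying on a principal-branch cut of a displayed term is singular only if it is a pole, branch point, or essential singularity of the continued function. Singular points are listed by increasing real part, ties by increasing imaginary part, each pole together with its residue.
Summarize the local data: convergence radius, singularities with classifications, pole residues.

Radius of convergence at 0: 7/2.
At 7/2: a pole of order 3; residue 0.

Denominator factor (θ - 7/2)^3: pole of order 3 at 7/2, modulus 7/2.
The radius of convergence is the smallest modulus among the singular points: 7/2.
At the order-3 pole 7/2 set g(θ) = (θ - (7/2))^3*f(θ) = -28*θ/13 - 21/40.
Order-3 pole: residue = g''(a)/2; g''(7/2) = 0, so the residue is 0.


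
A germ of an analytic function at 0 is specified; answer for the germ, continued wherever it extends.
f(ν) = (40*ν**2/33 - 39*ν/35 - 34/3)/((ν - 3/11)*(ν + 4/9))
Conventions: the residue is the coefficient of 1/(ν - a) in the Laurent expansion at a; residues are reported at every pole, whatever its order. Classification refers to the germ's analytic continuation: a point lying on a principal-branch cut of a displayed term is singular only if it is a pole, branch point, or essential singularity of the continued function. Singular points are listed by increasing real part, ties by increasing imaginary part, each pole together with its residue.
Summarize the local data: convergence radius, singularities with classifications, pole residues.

Radius of convergence at 0: 3/11.
At -4/9: a pole of order 1; residue 991558/67095.
At 3/11: a pole of order 1; residue -4841283/300685.

Denominator factor (ν - 3/11): pole of order 1 at 3/11, modulus 3/11.
Denominator factor (ν + 4/9): pole of order 1 at -4/9, modulus 4/9.
The radius of convergence is the smallest modulus among the singular points: 3/11.
At the order-1 pole -4/9 set g(ν) = (ν - (-4/9))*f(ν) = (40*ν**2/33 - 39*ν/35 - 34/3)/(ν - 3/11).
Simple pole: residue = g(a) at a = -4/9, which is 991558/67095.
At the order-1 pole 3/11 set g(ν) = (ν - (3/11))*f(ν) = (40*ν**2/33 - 39*ν/35 - 34/3)/(ν + 4/9).
Simple pole: residue = g(a) at a = 3/11, which is -4841283/300685.
List the singular points by increasing real part (a conjugate pair: the negative imaginary part first).


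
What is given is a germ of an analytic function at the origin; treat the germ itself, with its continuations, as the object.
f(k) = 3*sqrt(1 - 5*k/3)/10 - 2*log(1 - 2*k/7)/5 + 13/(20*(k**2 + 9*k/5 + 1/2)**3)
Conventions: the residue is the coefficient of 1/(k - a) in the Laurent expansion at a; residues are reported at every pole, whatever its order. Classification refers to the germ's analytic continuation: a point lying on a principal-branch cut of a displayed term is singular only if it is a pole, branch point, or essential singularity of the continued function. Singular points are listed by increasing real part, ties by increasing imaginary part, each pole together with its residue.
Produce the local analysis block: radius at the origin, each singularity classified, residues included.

Denominator factor (k**2 + 9*k/5 + 1/2)^3: discriminant 31/25, real irrational roots -9/10 + (1/10)*sqrt(31) and -9/10 - (1/10)*sqrt(31); poles of order 3, moduli 9/10 - (1/10)*sqrt(31) and 9/10 + (1/10)*sqrt(31).
Branch term (3/10)*sqrt(1 - k/(3/5)): its argument vanishes at k = 3/5, a square-root branch point, modulus 3/5.
Branch term (-2/5)*log(1 - k/(7/2)): its argument vanishes at k = 7/2, a logarithmic branch point, modulus 7/2.
The radius of convergence is the smallest modulus among the singular points: 9/10 - (1/10)*sqrt(31).
The branch terms are analytic at -9/10 - (1/10)*sqrt(31) and contribute nothing to the residue; only the rational part matters.
The factor k**2 + 9*k/5 + 1/2 splits as (k - a)(k - a') with a = -9/10 - (1/10)*sqrt(31), a' = -9/10 + (1/10)*sqrt(31). At the order-3 pole a set g(k) = (k - a)^3*(rational part) = [13/20] / (k - a')^3.
Order-3 pole: residue = g''(a)/2; g''(-9/10 - (1/10)*sqrt(31)) = -(24375/29791)*sqrt(31), so the residue is -(24375/59582)*sqrt(31).
The branch terms are analytic at -9/10 + (1/10)*sqrt(31) and contribute nothing to the residue; only the rational part matters.
The factor k**2 + 9*k/5 + 1/2 splits as (k - a)(k - a') with a = -9/10 + (1/10)*sqrt(31), a' = -9/10 - (1/10)*sqrt(31). At the order-3 pole a set g(k) = (k - a)^3*(rational part) = [13/20] / (k - a')^3.
Order-3 pole: residue = g''(a)/2; g''(-9/10 + (1/10)*sqrt(31)) = (24375/29791)*sqrt(31), so the residue is (24375/59582)*sqrt(31).
List the singular points by increasing real part (a conjugate pair: the negative imaginary part first).

Radius of convergence at 0: 9/10 - (1/10)*sqrt(31).
At -9/10 - (1/10)*sqrt(31): a pole of order 3; residue -(24375/59582)*sqrt(31).
At -9/10 + (1/10)*sqrt(31): a pole of order 3; residue (24375/59582)*sqrt(31).
At 3/5: an algebraic (square-root) branch point.
At 7/2: a logarithmic branch point.


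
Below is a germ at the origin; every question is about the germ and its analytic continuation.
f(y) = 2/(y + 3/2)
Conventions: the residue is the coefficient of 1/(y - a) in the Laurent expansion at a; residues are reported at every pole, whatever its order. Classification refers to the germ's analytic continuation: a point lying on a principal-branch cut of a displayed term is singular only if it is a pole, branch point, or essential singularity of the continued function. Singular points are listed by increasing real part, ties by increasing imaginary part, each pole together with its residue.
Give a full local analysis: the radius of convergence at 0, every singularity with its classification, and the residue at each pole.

Denominator factor (y + 3/2): pole of order 1 at -3/2, modulus 3/2.
The radius of convergence is the smallest modulus among the singular points: 3/2.
At the order-1 pole -3/2 set g(y) = (y - (-3/2))*f(y) = 2.
Simple pole: residue = g(a) at a = -3/2, which is 2.

Radius of convergence at 0: 3/2.
At -3/2: a pole of order 1; residue 2.


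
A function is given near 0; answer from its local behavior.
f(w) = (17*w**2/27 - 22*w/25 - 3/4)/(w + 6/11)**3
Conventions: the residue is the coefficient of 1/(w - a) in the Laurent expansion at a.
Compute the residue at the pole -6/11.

At the order-3 pole -6/11 set g(w) = (w - (-6/11))^3*f(w) = 17*w**2/27 - 22*w/25 - 3/4.
Order-3 pole: residue = g''(a)/2; g''(-6/11) = 34/27, so the residue is 17/27.

The residue is 17/27.


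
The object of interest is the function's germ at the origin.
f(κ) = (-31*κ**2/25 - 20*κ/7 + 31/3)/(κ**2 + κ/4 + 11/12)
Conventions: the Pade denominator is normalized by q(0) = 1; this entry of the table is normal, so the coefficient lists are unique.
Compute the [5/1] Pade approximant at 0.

The Pade approximant has numerator coefficients [124/11, -18755600832/1518600545, -65139382188/7593002725, 628403451696/37965013625, 183922961472/37965013625, -735691845888/37965013625]; denominator coefficients [1, -118535709/216942935].

Taylor coefficients needed (expand at 0): a_0 = 124/11, a_1 = -5244/847, a_2 = -2786184/232925, a_3 = 25663752/2562175, a_4 = 290785032/28183925, a_5 = -851994072/62004635, a_6 = -25603713144/3410254925.
Write the denominator as Q(κ) = 1 + q1*κ. Requiring Q*f - P = O(κ^7) with deg P <= 5 kills the coefficients of κ^6..κ^6 in Q*f:
  κ^6: a_6 + q1*a_5 = 0, i.e. -25603713144/3410254925 + (-851994072/62004635)*q1 = 0.
Solving this linear system: q1 = -118535709/216942935.
The numerator is Q*f truncated at degree 5: P0 = a_0 = 124/11; P1 = a_1 + q1*a_0 = -18755600832/1518600545; P2 = a_2 + q1*a_1 = -65139382188/7593002725; P3 = a_3 + q1*a_2 = 628403451696/37965013625; P4 = a_4 + q1*a_3 = 183922961472/37965013625; P5 = a_5 + q1*a_4 = -735691845888/37965013625.


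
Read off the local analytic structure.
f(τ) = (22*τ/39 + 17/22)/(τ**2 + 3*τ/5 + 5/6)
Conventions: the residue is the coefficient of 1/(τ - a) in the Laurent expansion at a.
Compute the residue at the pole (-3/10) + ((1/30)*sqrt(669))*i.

The residue is (11/39) - ((863/63778)*sqrt(669))*i.

The factor τ**2 + 3*τ/5 + 5/6 splits as (τ - a)(τ - a') with a = (-3/10) + ((1/30)*sqrt(669))*i, a' = (-3/10) - ((1/30)*sqrt(669))*i. At the order-1 pole a set g(τ) = (τ - a)*f(τ) = [22*τ/39 + 17/22] / (τ - a').
Simple pole: residue = g(a) at a = (-3/10) + ((1/30)*sqrt(669))*i, which is (11/39) - ((863/63778)*sqrt(669))*i.


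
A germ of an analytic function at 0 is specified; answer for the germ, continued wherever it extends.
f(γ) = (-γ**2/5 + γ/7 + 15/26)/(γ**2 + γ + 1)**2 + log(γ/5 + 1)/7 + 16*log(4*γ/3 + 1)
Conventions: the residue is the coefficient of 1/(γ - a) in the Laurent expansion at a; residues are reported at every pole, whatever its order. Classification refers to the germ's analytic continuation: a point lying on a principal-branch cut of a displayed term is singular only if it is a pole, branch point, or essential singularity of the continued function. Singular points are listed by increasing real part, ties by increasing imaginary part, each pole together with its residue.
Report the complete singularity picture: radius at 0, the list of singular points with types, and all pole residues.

Denominator factor (γ**2 + γ + 1)^2: discriminant -3, complex-conjugate roots (-1/2) + ((1/2)*sqrt(3))*i and (-1/2) - ((1/2)*sqrt(3))*i; poles of order 2, moduli 1 and 1.
Branch term (1/7)*log(1 - γ/(-5)): its argument vanishes at γ = -5, a logarithmic branch point, modulus 5.
Branch term (16)*log(1 - γ/(-3/4)): its argument vanishes at γ = -3/4, a logarithmic branch point, modulus 3/4.
The radius of convergence is the smallest modulus among the singular points: 3/4.
The branch terms are analytic at (-1/2) - ((1/2)*sqrt(3))*i and contribute nothing to the residue; only the rational part matters.
The factor γ**2 + γ + 1 splits as (γ - a)(γ - a') with a = (-1/2) - ((1/2)*sqrt(3))*i, a' = (-1/2) + ((1/2)*sqrt(3))*i. At the order-2 pole a set g(γ) = (γ - a)^2*(rational part) = [-γ**2/5 + γ/7 + 15/26] / (γ - a')^2.
Order-2 pole: residue = g'(a); g'((-1/2) - ((1/2)*sqrt(3))*i) = ((278/4095)*sqrt(3))*i, so the residue is ((278/4095)*sqrt(3))*i.
The branch terms are analytic at (-1/2) + ((1/2)*sqrt(3))*i and contribute nothing to the residue; only the rational part matters.
The factor γ**2 + γ + 1 splits as (γ - a)(γ - a') with a = (-1/2) + ((1/2)*sqrt(3))*i, a' = (-1/2) - ((1/2)*sqrt(3))*i. At the order-2 pole a set g(γ) = (γ - a)^2*(rational part) = [-γ**2/5 + γ/7 + 15/26] / (γ - a')^2.
Order-2 pole: residue = g'(a); g'((-1/2) + ((1/2)*sqrt(3))*i) = -((278/4095)*sqrt(3))*i, so the residue is -((278/4095)*sqrt(3))*i.
List the singular points by increasing real part (a conjugate pair: the negative imaginary part first).

Radius of convergence at 0: 3/4.
At -5: a logarithmic branch point.
At -3/4: a logarithmic branch point.
At (-1/2) - ((1/2)*sqrt(3))*i: a pole of order 2; residue ((278/4095)*sqrt(3))*i.
At (-1/2) + ((1/2)*sqrt(3))*i: a pole of order 2; residue -((278/4095)*sqrt(3))*i.


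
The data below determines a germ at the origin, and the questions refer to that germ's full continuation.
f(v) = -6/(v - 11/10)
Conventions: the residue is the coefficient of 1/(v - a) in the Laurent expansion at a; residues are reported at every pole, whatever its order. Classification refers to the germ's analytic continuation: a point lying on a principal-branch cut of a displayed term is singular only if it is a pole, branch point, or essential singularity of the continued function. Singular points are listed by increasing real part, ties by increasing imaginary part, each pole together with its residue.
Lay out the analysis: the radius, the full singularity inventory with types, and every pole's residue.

Radius of convergence at 0: 11/10.
At 11/10: a pole of order 1; residue -6.

Denominator factor (v - 11/10): pole of order 1 at 11/10, modulus 11/10.
The radius of convergence is the smallest modulus among the singular points: 11/10.
At the order-1 pole 11/10 set g(v) = (v - (11/10))*f(v) = -6.
Simple pole: residue = g(a) at a = 11/10, which is -6.


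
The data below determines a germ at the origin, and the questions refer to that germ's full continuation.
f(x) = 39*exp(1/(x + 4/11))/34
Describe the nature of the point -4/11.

The point is an essential singularity.

The exponent 1/(x - (-4/11)) has a pole at -4/11, so exp(1/(x - (-4/11))) takes every nonzero value near it: an essential singularity (not a pole of any order).


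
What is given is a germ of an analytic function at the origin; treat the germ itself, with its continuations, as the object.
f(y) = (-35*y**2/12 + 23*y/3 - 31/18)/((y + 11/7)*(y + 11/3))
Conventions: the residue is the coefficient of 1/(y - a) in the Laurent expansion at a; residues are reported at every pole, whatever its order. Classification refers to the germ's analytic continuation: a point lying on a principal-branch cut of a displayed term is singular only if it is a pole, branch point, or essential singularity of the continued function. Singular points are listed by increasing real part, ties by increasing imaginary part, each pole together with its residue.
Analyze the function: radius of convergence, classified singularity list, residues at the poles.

Denominator factor (y + 11/7): pole of order 1 at -11/7, modulus 11/7.
Denominator factor (y + 11/3): pole of order 1 at -11/3, modulus 11/3.
The radius of convergence is the smallest modulus among the singular points: 11/7.
At the order-1 pole -11/3 set g(y) = (y - (-11/3))*f(y) = (-35*y**2/12 + 23*y/3 - 31/18)/(y + 11/7).
Simple pole: residue = g(a) at a = -11/3, which is 52199/1584.
At the order-1 pole -11/7 set g(y) = (y - (-11/7))*f(y) = (-35*y**2/12 + 23*y/3 - 31/18)/(y + 11/3).
Simple pole: residue = g(a) at a = -11/7, which is -5285/528.
List the singular points by increasing real part (a conjugate pair: the negative imaginary part first).

Radius of convergence at 0: 11/7.
At -11/3: a pole of order 1; residue 52199/1584.
At -11/7: a pole of order 1; residue -5285/528.


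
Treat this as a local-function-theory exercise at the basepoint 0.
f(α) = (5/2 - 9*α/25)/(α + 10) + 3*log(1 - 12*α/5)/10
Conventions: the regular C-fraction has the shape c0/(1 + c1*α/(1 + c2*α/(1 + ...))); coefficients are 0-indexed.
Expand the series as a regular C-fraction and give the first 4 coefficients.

Taylor coefficients (expand at 0): a_0 = 1/4, a_1 = -781/1000, a_2 = -8579/10000, a_3 = -138301/100000.
c0 = a_0 = 1/4. Peel one level at a time: if S = 1 + c*α/S' with S'(0) = 1, then c is the α-coefficient of S and S' = c*α/(S - 1).
S_1 = c0/f = 1 + (781/250)*α + (206109/15625)*α^2 + ...; c1 = 781/250.
S_2 = c1*α/(S_1 - 1) = 1 + (-412218/97625)*α + (-1720692/3049805)*α^2 + ...; c2 = -412218/97625.
S_3 = c2*α/(S_2 - 1) = 1 + (-2389850/17885681)*α + ...; c3 = -2389850/17885681.

The regular C-fraction coefficients are [1/4, 781/250, -412218/97625, -2389850/17885681].


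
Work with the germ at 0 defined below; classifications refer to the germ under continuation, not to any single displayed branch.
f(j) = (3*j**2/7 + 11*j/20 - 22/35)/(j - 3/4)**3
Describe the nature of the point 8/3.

Denominator factors: j - 3/4 = 23/12 at j = 8/3 — none vanishes.
So the germ continues analytically to 8/3.

The point is a regular point.


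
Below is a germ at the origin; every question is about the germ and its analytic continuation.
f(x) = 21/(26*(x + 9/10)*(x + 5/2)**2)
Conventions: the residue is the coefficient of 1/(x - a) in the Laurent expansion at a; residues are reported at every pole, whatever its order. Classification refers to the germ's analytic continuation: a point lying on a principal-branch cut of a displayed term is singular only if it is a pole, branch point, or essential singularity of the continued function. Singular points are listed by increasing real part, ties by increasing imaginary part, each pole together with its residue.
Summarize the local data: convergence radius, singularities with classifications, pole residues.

Denominator factor (x + 9/10): pole of order 1 at -9/10, modulus 9/10.
Denominator factor (x + 5/2)^2: pole of order 2 at -5/2, modulus 5/2.
The radius of convergence is the smallest modulus among the singular points: 9/10.
At the order-2 pole -5/2 set g(x) = (x - (-5/2))^2*f(x) = 21/(26*(x + 9/10)).
Order-2 pole: residue = g'(a); g'(-5/2) = -525/1664, so the residue is -525/1664.
At the order-1 pole -9/10 set g(x) = (x - (-9/10))*f(x) = 21/(26*(x + 5/2)**2).
Simple pole: residue = g(a) at a = -9/10, which is 525/1664.
List the singular points by increasing real part (a conjugate pair: the negative imaginary part first).

Radius of convergence at 0: 9/10.
At -5/2: a pole of order 2; residue -525/1664.
At -9/10: a pole of order 1; residue 525/1664.


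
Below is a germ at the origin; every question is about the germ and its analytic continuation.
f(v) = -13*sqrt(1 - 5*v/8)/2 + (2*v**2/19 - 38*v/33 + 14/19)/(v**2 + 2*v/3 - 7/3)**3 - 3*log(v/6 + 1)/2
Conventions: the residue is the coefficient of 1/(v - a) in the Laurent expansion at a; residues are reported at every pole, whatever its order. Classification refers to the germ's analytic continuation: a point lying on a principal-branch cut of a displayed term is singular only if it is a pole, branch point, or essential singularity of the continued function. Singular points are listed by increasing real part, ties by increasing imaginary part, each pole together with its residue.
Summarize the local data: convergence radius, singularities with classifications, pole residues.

Radius of convergence at 0: -1/3 + (1/3)*sqrt(22).
At -6: a logarithmic branch point.
At -1/3 - (1/3)*sqrt(22): a pole of order 3; residue -(79731/17803456)*sqrt(22).
At -1/3 + (1/3)*sqrt(22): a pole of order 3; residue (79731/17803456)*sqrt(22).
At 8/5: an algebraic (square-root) branch point.

Denominator factor (v**2 + 2*v/3 - 7/3)^3: discriminant 88/9, real irrational roots -1/3 + (1/3)*sqrt(22) and -1/3 - (1/3)*sqrt(22); poles of order 3, moduli -1/3 + (1/3)*sqrt(22) and 1/3 + (1/3)*sqrt(22).
Branch term (-13/2)*sqrt(1 - v/(8/5)): its argument vanishes at v = 8/5, a square-root branch point, modulus 8/5.
Branch term (-3/2)*log(1 - v/(-6)): its argument vanishes at v = -6, a logarithmic branch point, modulus 6.
The radius of convergence is the smallest modulus among the singular points: -1/3 + (1/3)*sqrt(22).
The branch terms are analytic at -1/3 - (1/3)*sqrt(22) and contribute nothing to the residue; only the rational part matters.
The factor v**2 + 2*v/3 - 7/3 splits as (v - a)(v - a') with a = -1/3 - (1/3)*sqrt(22), a' = -1/3 + (1/3)*sqrt(22). At the order-3 pole a set g(v) = (v - a)^3*(rational part) = [2*v**2/19 - 38*v/33 + 14/19] / (v - a')^3.
Order-3 pole: residue = g''(a)/2; g''(-1/3 - (1/3)*sqrt(22)) = -(79731/8901728)*sqrt(22), so the residue is -(79731/17803456)*sqrt(22).
The branch terms are analytic at -1/3 + (1/3)*sqrt(22) and contribute nothing to the residue; only the rational part matters.
The factor v**2 + 2*v/3 - 7/3 splits as (v - a)(v - a') with a = -1/3 + (1/3)*sqrt(22), a' = -1/3 - (1/3)*sqrt(22). At the order-3 pole a set g(v) = (v - a)^3*(rational part) = [2*v**2/19 - 38*v/33 + 14/19] / (v - a')^3.
Order-3 pole: residue = g''(a)/2; g''(-1/3 + (1/3)*sqrt(22)) = (79731/8901728)*sqrt(22), so the residue is (79731/17803456)*sqrt(22).
List the singular points by increasing real part (a conjugate pair: the negative imaginary part first).


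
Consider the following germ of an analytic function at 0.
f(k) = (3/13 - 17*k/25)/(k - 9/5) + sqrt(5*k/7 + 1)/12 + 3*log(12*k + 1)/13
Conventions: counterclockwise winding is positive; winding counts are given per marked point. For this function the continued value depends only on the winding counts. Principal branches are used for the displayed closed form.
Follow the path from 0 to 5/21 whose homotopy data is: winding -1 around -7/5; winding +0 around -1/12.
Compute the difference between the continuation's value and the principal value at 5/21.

The rational part is single-valued and drops out of the difference; each branch term changes only by its own monodromy.
(1/12)*sqrt(1 - k/(-7/5)): winding -1 is odd, the square root flips sign, contributing -2*(1/12)*sqrt(1 - (5/21)/(-7/5)) = -2*(1/12)*sqrt(172/147) = -(1/63)*sqrt(129).
(3/13)*log(1 - k/(-1/12)): winding 0 around -1/12, so this term returns to its principal value, contribution 0.
Summing the contributions at k = 5/21 gives -(1/63)*sqrt(129).

Continued minus principal equals -(1/63)*sqrt(129).


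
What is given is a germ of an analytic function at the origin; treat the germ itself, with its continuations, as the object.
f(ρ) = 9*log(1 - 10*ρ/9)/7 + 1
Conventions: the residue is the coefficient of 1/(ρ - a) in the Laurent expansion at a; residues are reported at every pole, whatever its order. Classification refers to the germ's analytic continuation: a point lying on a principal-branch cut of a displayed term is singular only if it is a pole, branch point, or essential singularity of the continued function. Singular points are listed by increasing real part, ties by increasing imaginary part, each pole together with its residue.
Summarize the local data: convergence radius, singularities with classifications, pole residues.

Radius of convergence at 0: 9/10.
At 9/10: a logarithmic branch point.

Branch term (9/7)*log(1 - ρ/(9/10)): its argument vanishes at ρ = 9/10, a logarithmic branch point, modulus 9/10.
The radius of convergence is the smallest modulus among the singular points: 9/10.


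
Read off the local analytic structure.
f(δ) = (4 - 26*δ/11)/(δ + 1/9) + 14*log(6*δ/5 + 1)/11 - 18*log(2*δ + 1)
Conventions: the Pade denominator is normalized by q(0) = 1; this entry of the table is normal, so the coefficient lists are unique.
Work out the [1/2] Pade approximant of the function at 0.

The Pade approximant has numerator coefficients [36, -23783130582/143615065]; denominator coefficients [1, 77661711/13055915, -1602365228/65279575].

Taylor coefficients needed (expand at 0): a_0 = 36, a_1 = -20886/55, a_2 = 864198/275, a_3 = -38519742/1375.
Write the denominator as Q(δ) = 1 + q1*δ + q2*δ^2. Requiring Q*f - P = O(δ^4) with deg P <= 1 kills the coefficients of δ^2..δ^3 in Q*f:
  δ^2: a_2 + q1*a_1 + q2*a_0 = 0, i.e. 864198/275 + (-20886/55)*q1 + (36)*q2 = 0.
  δ^3: a_3 + q1*a_2 + q2*a_1 = 0, i.e. -38519742/1375 + (864198/275)*q1 + (-20886/55)*q2 = 0.
Solving this linear system: q1 = 77661711/13055915, q2 = -1602365228/65279575.
The numerator is Q*f truncated at degree 1: P0 = a_0 = 36; P1 = a_1 + q1*a_0 = -23783130582/143615065.


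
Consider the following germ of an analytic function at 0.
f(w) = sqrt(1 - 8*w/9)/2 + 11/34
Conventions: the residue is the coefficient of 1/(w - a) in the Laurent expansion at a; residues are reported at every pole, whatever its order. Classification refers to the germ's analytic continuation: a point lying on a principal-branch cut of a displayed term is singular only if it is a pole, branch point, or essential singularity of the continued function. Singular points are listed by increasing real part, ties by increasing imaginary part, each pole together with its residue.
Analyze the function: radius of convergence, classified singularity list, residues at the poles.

Radius of convergence at 0: 9/8.
At 9/8: an algebraic (square-root) branch point.

Branch term (1/2)*sqrt(1 - w/(9/8)): its argument vanishes at w = 9/8, a square-root branch point, modulus 9/8.
The radius of convergence is the smallest modulus among the singular points: 9/8.


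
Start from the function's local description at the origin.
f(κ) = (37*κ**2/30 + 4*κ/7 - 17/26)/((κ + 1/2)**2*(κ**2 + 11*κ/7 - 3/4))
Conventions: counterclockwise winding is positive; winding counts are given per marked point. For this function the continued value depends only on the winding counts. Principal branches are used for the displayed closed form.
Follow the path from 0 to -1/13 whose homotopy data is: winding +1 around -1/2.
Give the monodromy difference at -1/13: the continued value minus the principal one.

Continued minus principal equals 0.

The function is rational, hence single-valued: continuing it around any pole returns the same value, so the difference is 0.


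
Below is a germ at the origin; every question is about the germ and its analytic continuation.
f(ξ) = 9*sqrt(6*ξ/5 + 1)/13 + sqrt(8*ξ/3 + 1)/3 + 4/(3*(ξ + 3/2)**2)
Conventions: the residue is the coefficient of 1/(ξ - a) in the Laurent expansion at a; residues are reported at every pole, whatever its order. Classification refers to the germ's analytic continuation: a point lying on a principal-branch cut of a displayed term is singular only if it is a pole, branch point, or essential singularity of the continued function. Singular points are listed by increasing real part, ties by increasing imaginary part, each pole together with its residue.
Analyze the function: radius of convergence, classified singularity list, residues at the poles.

Denominator factor (ξ + 3/2)^2: pole of order 2 at -3/2, modulus 3/2.
Branch term (9/13)*sqrt(1 - ξ/(-5/6)): its argument vanishes at ξ = -5/6, a square-root branch point, modulus 5/6.
Branch term (1/3)*sqrt(1 - ξ/(-3/8)): its argument vanishes at ξ = -3/8, a square-root branch point, modulus 3/8.
The radius of convergence is the smallest modulus among the singular points: 3/8.
The branch terms are analytic at -3/2 and contribute nothing to the residue; only the rational part matters.
At the order-2 pole -3/2 set g(ξ) = (ξ - (-3/2))^2*(rational part) = 4/3.
Order-2 pole: residue = g'(a); g'(-3/2) = 0, so the residue is 0.
List the singular points by increasing real part (a conjugate pair: the negative imaginary part first).

Radius of convergence at 0: 3/8.
At -3/2: a pole of order 2; residue 0.
At -5/6: an algebraic (square-root) branch point.
At -3/8: an algebraic (square-root) branch point.


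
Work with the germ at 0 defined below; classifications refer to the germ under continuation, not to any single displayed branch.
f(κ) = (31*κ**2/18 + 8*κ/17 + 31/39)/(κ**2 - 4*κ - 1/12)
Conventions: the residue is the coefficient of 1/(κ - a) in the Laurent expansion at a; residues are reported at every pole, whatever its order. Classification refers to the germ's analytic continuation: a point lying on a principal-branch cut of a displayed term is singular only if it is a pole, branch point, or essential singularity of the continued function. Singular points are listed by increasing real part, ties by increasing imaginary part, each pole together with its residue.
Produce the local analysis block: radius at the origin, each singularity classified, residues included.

Denominator factor (κ**2 - 4*κ - 1/12): discriminant 49/3, real irrational roots 2 + (7/6)*sqrt(3) and 2 - (7/6)*sqrt(3); poles of order 1, moduli 2 + (7/6)*sqrt(3) and -2 + (7/6)*sqrt(3).
The radius of convergence is the smallest modulus among the singular points: -2 + (7/6)*sqrt(3).
The factor κ**2 - 4*κ - 1/12 splits as (κ - a)(κ - a') with a = 2 - (7/6)*sqrt(3), a' = 2 + (7/6)*sqrt(3). At the order-1 pole a set g(κ) = (κ - a)*f(κ) = [31*κ**2/18 + 8*κ/17 + 31/39] / (κ - a').
Simple pole: residue = g(a) at a = 2 - (7/6)*sqrt(3), which is 563/153 - (747419/334152)*sqrt(3).
The factor κ**2 - 4*κ - 1/12 splits as (κ - a)(κ - a') with a = 2 + (7/6)*sqrt(3), a' = 2 - (7/6)*sqrt(3). At the order-1 pole a set g(κ) = (κ - a)*f(κ) = [31*κ**2/18 + 8*κ/17 + 31/39] / (κ - a').
Simple pole: residue = g(a) at a = 2 + (7/6)*sqrt(3), which is 563/153 + (747419/334152)*sqrt(3).
List the singular points by increasing real part (a conjugate pair: the negative imaginary part first).

Radius of convergence at 0: -2 + (7/6)*sqrt(3).
At 2 - (7/6)*sqrt(3): a pole of order 1; residue 563/153 - (747419/334152)*sqrt(3).
At 2 + (7/6)*sqrt(3): a pole of order 1; residue 563/153 + (747419/334152)*sqrt(3).


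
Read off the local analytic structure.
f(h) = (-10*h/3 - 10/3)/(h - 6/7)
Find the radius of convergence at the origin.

Denominator factor (h - 6/7): pole of order 1 at 6/7, modulus 6/7.
The radius of convergence is the smallest modulus among the singular points: 6/7.

The radius of convergence is 6/7.


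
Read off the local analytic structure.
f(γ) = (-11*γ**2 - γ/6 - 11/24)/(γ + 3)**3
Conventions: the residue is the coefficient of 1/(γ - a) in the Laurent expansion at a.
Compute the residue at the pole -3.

The residue is -11.

At the order-3 pole -3 set g(γ) = (γ - (-3))^3*f(γ) = -11*γ**2 - γ/6 - 11/24.
Order-3 pole: residue = g''(a)/2; g''(-3) = -22, so the residue is -11.


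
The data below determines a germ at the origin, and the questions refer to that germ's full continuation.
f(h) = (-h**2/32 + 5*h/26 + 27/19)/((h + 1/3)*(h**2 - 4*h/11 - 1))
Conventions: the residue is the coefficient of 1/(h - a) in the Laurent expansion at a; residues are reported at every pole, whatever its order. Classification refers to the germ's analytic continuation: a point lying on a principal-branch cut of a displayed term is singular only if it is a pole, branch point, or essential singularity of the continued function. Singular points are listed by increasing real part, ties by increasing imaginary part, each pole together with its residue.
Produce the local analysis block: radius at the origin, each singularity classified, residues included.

Radius of convergence at 0: 1/3.
At 2/11 - (5/11)*sqrt(5): a pole of order 1; residue 1040319/1201408 + (4699509/30035200)*sqrt(5).
At -1/3: a pole of order 1; residue -1059091/600704.
At 2/11 + (5/11)*sqrt(5): a pole of order 1; residue 1040319/1201408 - (4699509/30035200)*sqrt(5).

Denominator factor (h + 1/3): pole of order 1 at -1/3, modulus 1/3.
Denominator factor (h**2 - 4*h/11 - 1): discriminant 500/121, real irrational roots 2/11 + (5/11)*sqrt(5) and 2/11 - (5/11)*sqrt(5); poles of order 1, moduli 2/11 + (5/11)*sqrt(5) and -2/11 + (5/11)*sqrt(5).
The radius of convergence is the smallest modulus among the singular points: 1/3.
The factor h**2 - 4*h/11 - 1 splits as (h - a)(h - a') with a = 2/11 - (5/11)*sqrt(5), a' = 2/11 + (5/11)*sqrt(5). At the order-1 pole a set g(h) = (h - a)*f(h) = [(-h**2/32 + 5*h/26 + 27/19)/(h + 1/3)] / (h - a').
Simple pole: residue = g(a) at a = 2/11 - (5/11)*sqrt(5), which is 1040319/1201408 + (4699509/30035200)*sqrt(5).
At the order-1 pole -1/3 set g(h) = (h - (-1/3))*f(h) = (-h**2/32 + 5*h/26 + 27/19)/(h**2 - 4*h/11 - 1).
Simple pole: residue = g(a) at a = -1/3, which is -1059091/600704.
The factor h**2 - 4*h/11 - 1 splits as (h - a)(h - a') with a = 2/11 + (5/11)*sqrt(5), a' = 2/11 - (5/11)*sqrt(5). At the order-1 pole a set g(h) = (h - a)*f(h) = [(-h**2/32 + 5*h/26 + 27/19)/(h + 1/3)] / (h - a').
Simple pole: residue = g(a) at a = 2/11 + (5/11)*sqrt(5), which is 1040319/1201408 - (4699509/30035200)*sqrt(5).
List the singular points by increasing real part (a conjugate pair: the negative imaginary part first).


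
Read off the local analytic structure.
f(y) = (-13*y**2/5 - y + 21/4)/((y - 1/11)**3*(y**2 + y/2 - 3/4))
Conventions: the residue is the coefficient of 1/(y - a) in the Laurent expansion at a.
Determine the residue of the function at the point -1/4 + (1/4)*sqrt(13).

The factor y**2 + y/2 - 3/4 splits as (y - a)(y - a') with a = -1/4 + (1/4)*sqrt(13), a' = -1/4 - (1/4)*sqrt(13). At the order-1 pole a set g(y) = (y - a)*f(y) = [(-13*y**2/5 - y + 21/4)/(y - 1/11)**3] / (y - a').
Simple pole: residue = g(a) at a = -1/4 + (1/4)*sqrt(13), which is 1135473438/191363765 + (3504200898/2487728945)*sqrt(13).

The residue is 1135473438/191363765 + (3504200898/2487728945)*sqrt(13).


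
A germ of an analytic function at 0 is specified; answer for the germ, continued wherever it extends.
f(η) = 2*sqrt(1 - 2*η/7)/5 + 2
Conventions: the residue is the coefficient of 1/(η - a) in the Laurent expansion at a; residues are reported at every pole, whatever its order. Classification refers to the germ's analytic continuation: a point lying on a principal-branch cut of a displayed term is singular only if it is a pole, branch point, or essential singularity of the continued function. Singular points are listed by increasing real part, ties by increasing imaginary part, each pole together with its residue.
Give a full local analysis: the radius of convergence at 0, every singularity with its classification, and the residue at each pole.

Branch term (2/5)*sqrt(1 - η/(7/2)): its argument vanishes at η = 7/2, a square-root branch point, modulus 7/2.
The radius of convergence is the smallest modulus among the singular points: 7/2.

Radius of convergence at 0: 7/2.
At 7/2: an algebraic (square-root) branch point.


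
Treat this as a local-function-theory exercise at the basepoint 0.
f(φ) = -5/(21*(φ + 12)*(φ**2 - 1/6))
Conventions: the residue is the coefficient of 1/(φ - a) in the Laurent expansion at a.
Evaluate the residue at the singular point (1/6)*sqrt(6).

The factor φ**2 - 1/6 splits as (φ - a)(φ - a') with a = (1/6)*sqrt(6), a' = -(1/6)*sqrt(6). At the order-1 pole a set g(φ) = (φ - a)*f(φ) = [-5/(21*(φ + 12))] / (φ - a').
Simple pole: residue = g(a) at a = (1/6)*sqrt(6), which is 5/6041 - (60/6041)*sqrt(6).

The residue is 5/6041 - (60/6041)*sqrt(6).


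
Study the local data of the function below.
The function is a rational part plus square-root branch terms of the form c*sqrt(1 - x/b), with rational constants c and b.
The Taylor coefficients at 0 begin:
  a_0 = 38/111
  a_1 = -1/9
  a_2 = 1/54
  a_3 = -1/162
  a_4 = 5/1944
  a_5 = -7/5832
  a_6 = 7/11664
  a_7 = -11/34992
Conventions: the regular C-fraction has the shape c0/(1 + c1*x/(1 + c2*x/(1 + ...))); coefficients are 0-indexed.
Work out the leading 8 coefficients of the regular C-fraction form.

Taylor coefficients (read off): a_0 = 38/111, a_1 = -1/9, a_2 = 1/54, a_3 = -1/162, a_4 = 5/1944, a_5 = -7/5832, a_6 = 7/11664, a_7 = -11/34992.
c0 = a_0 = 38/111. Peel one level at a time: if S = 1 + c*x/S' with S'(0) = 1, then c is the x-coefficient of S and S' = c*x/(S - 1).
S_1 = c0/f = 1 + (37/114)*x + (37/722)*x^2 + ...; c1 = 37/114.
S_2 = c1*x/(S_1 - 1) = 1 + (-3/19)*x + (-1/36)*x^2 + ...; c2 = -3/19.
S_3 = c2*x/(S_2 - 1) = 1 + (-19/108)*x + (1045/11664)*x^2 + ...; c3 = -19/108.
S_4 = c3*x/(S_3 - 1) = 1 + (55/108)*x + (-1/36)*x^2 + ...; c4 = 55/108.
S_5 = c4*x/(S_4 - 1) = 1 + (3/55)*x + (-46/3025)*x^2 + ...; c5 = 3/55.
S_6 = c5*x/(S_5 - 1) = 1 + (46/165)*x + (-1/36)*x^2 + ...; c6 = 46/165.
S_7 = c6*x/(S_6 - 1) = 1 + (55/552)*x + ...; c7 = 55/552.

The regular C-fraction coefficients are [38/111, 37/114, -3/19, -19/108, 55/108, 3/55, 46/165, 55/552].
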